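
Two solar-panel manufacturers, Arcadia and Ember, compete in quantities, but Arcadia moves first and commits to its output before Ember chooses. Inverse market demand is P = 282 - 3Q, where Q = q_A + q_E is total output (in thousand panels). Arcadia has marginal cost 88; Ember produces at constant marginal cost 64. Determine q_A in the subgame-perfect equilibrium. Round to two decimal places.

The follower Ember best-responds to any q_A: π_E = (282 - 3Q)q_E - 64q_E.
Follower FOC: 218 - 3q_A - 6q_E = 0, so q_E(q_A) = (218 - 3q_A)/6.
The leader anticipates this reaction. Substituting into P = 282 - 3Q gives P = 173 - (3/2)q_A, so π_A = (173 - (3/2)q_A)q_A - 88q_A.
Maximising: ∂π_A/∂q_A = 85 - 3q_A = 0, giving q_A = 85/3.
Then q_E = (218 - 3·(85/3))/6 = 133/6.

28.33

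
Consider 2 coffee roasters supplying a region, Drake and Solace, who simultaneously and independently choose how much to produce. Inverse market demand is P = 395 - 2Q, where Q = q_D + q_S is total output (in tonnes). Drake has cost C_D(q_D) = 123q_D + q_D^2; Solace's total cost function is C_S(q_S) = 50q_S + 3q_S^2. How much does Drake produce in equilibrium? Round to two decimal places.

36.25

Drake's profit: π_D = (395 - 2Q)q_D - (123q_D + q_D²). Setting ∂π_D/∂q_D = 0: 272 - 6q_D - 2(q_S) = 0.
Solace's first-order condition: 345 - 10q_S - 2(q_D) = 0.
Rearranging gives the reaction functions q_D = (272 - 2q_S)/6 and q_S = (345 - 2q_D)/10.
Substituting one into the other gives q_D = 145/4 and q_S = 109/4.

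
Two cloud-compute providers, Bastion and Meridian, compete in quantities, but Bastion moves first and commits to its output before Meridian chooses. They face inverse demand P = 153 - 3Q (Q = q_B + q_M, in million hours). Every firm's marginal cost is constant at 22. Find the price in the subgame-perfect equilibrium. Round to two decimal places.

Solve by backward induction. Given q_B, the follower Meridian maximises π_M = (153 - 3q_B - 3q_M)q_M - 22q_M.
Follower FOC: 131 - 3q_B - 6q_M = 0, so q_M(q_B) = (131 - 3q_B)/6.
The leader anticipates this reaction. Substituting into P = 153 - 3Q gives P = 175/2 - (3/2)q_B, so π_B = (175/2 - (3/2)q_B)q_B - 22q_B.
Maximising: ∂π_B/∂q_B = 131/2 - 3q_B = 0, giving q_B = 131/6.
Then q_M = (131 - 3·(131/6))/6 = 131/12.
Total output Q = 131/4, so price P = 153 - 3·(131/4) = 219/4.

54.75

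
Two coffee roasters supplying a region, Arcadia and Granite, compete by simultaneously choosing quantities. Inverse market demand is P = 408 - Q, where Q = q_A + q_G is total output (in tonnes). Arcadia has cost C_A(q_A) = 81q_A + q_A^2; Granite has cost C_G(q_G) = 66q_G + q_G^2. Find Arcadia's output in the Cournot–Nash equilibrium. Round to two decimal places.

64.40

Arcadia's profit: π_A = (408 - Q)q_A - (81q_A + q_A²). Setting ∂π_A/∂q_A = 0: 327 - 4q_A - (q_G) = 0.
Granite's profit: π_G = (408 - Q)q_G - (66q_G + q_G²). Setting ∂π_G/∂q_G = 0: 342 - 4q_G - (q_A) = 0.
So q_A = (327 - q_G)/4 and q_G = (342 - q_A)/4.
Solving the pair: q_A = 322/5, q_G = 347/5.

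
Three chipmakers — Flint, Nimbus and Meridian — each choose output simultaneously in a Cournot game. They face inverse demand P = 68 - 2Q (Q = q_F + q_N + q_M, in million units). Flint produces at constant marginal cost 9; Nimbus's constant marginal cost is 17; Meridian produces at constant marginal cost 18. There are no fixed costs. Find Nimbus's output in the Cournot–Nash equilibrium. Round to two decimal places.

Flint's profit: π_F = (68 - 2Q)q_F - (9q_F). Setting ∂π_F/∂q_F = 0: 59 - 4q_F - 2(q_N + q_M) = 0.
Nimbus's first-order condition: 51 - 4q_N - 2(q_F + q_M) = 0.
Meridian's profit: π_M = (68 - 2Q)q_M - (18q_M). Setting ∂π_M/∂q_M = 0: 50 - 4q_M - 2(q_F + q_N) = 0.
Summing all 3 equations gives 160 − 8Q = 0, hence Q = 20.
Back-substituting: q_F = (59 − 40)/2 = 19/2, q_N = (51 − 40)/2 = 11/2, q_M = (50 − 40)/2 = 5.

5.50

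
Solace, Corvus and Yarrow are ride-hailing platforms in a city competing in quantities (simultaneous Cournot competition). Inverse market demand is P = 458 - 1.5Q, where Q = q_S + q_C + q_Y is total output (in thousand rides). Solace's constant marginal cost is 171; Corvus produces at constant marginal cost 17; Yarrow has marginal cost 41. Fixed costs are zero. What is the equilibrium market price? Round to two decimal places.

171.75

Solace's profit: π_S = (458 - 1.5Q)q_S - (171q_S). Setting ∂π_S/∂q_S = 0: 287 - 3q_S - (3/2)(q_C + q_Y) = 0.
Corvus's profit: π_C = (458 - 1.5Q)q_C - (17q_C). Setting ∂π_C/∂q_C = 0: 441 - 3q_C - (3/2)(q_S + q_Y) = 0.
Yarrow's first-order condition: 417 - 3q_Y - (3/2)(q_S + q_C) = 0.
Summing all 3 equations gives 1145 − 6Q = 0, hence Q = 1145/6.
Back-substituting: q_S = (287 − 1145/4)/(3/2) = 1/2, q_C = (441 − 1145/4)/(3/2) = 619/6, q_Y = (417 − 1145/4)/(3/2) = 523/6.
Total output Q = 1145/6, so price P = 458 - (3/2)·(1145/6) = 687/4.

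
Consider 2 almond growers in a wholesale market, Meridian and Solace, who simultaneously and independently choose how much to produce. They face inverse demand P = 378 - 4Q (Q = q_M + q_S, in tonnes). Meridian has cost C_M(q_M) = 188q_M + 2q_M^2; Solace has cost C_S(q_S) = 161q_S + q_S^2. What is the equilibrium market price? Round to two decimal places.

Meridian's profit: π_M = (378 - 4Q)q_M - (188q_M + 2q_M²). Setting ∂π_M/∂q_M = 0: 190 - 12q_M - 4(q_S) = 0.
Solace's profit: π_S = (378 - 4Q)q_S - (161q_S + q_S²). Setting ∂π_S/∂q_S = 0: 217 - 10q_S - 4(q_M) = 0.
So q_M = (190 - 4q_S)/12 and q_S = (217 - 4q_M)/10.
Substituting one into the other gives q_M = 129/13 and q_S = 461/26.
Total output Q = 719/26, so price P = 378 - 4·(719/26) = 267.3846.

267.38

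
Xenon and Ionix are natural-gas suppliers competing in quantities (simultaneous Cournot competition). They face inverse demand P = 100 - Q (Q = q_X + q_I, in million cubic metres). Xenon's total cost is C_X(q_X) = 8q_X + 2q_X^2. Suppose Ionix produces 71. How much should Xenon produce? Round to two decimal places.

3.50

With the rival's output fixed at 71, Xenon's profit is π_X = (100 - 71 - q_X)q_X - (8q_X + 2q_X²) = (29 - q_X)q_X - (8q_X + 2q_X²).
∂π_X/∂q_X = 21 - 6q_X = 0, so q_X = 7/2.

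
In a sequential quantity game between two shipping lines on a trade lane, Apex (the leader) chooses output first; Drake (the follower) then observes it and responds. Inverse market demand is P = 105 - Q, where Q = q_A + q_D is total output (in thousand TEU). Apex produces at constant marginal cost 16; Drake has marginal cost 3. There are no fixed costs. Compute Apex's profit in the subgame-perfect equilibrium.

722

The follower Drake best-responds to any q_A: π_D = (105 - Q)q_D - 3q_D.
Setting the follower's marginal profit to zero, 102 - q_A - 2q_D = 0, i.e. q_D = (102 - q_A)/2.
Apex substitutes q_D(q_A) into its own profit: π_A = q_A(105 - q_A - (102 - q_A)/2) - 16q_A = (54 - (1/2)q_A)q_A - 16q_A.
Maximising: ∂π_A/∂q_A = 38 - q_A = 0, giving q_A = 38.
Then q_D = (102 - 38)/2 = 32.
Price P = 105 - 70 = 35.
Apex's profit: (35 - 16)·38 = 722.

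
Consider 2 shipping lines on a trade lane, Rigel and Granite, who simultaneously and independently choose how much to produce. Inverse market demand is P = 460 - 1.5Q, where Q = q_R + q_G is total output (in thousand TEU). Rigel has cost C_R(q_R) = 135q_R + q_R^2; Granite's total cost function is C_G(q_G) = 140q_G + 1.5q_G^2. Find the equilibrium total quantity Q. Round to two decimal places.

93.06

Rigel's profit: π_R = (460 - 1.5Q)q_R - (135q_R + q_R²). Setting ∂π_R/∂q_R = 0: 325 - 5q_R - (3/2)(q_G) = 0.
Granite's profit: π_G = (460 - 1.5Q)q_G - (140q_G + (3/2)q_G²). Setting ∂π_G/∂q_G = 0: 320 - 6q_G - (3/2)(q_R) = 0.
Rearranging gives the reaction functions q_R = (325 - (3/2)q_G)/5 and q_G = (320 - (3/2)q_R)/6.
Solving the pair: q_R = 1960/37, q_G = 40.0901.
Total output Q = 1960/37 + 40.0901 = 93.0631.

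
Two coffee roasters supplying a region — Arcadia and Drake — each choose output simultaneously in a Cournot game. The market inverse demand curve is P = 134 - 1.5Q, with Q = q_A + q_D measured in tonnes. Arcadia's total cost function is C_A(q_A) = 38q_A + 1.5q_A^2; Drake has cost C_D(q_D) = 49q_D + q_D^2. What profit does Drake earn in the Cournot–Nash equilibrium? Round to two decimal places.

Arcadia's profit: π_A = (134 - 1.5Q)q_A - (38q_A + (3/2)q_A²). Setting ∂π_A/∂q_A = 0: 96 - 6q_A - (3/2)(q_D) = 0.
Drake's first-order condition: 85 - 5q_D - (3/2)(q_A) = 0.
Rearranging gives the reaction functions q_A = (96 - (3/2)q_D)/6 and q_D = (85 - (3/2)q_A)/5.
Substituting one into the other gives q_A = 470/37 and q_D = 488/37.
Price P = 134 - (3/2)·(958/37) = 95.1622.
Drake's profit: 95.1622·(488/37) - 49·(488/37) - (488/37)² = 434.8868.

434.89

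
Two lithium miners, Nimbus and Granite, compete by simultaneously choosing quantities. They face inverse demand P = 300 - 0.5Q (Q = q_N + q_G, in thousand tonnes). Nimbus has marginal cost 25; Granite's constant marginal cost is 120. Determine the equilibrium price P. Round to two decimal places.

Nimbus's profit: π_N = (300 - 0.5Q)q_N - (25q_N). Setting ∂π_N/∂q_N = 0: 275 - q_N - (1/2)(q_G) = 0.
Granite's profit: π_G = (300 - 0.5Q)q_G - (120q_G). Setting ∂π_G/∂q_G = 0: 180 - q_G - (1/2)(q_N) = 0.
So q_N = (275 - (1/2)q_G) and q_G = (180 - (1/2)q_N).
Substituting one into the other gives q_N = 740/3 and q_G = 170/3.
Total output Q = 910/3, so price P = 300 - (1/2)·(910/3) = 445/3.

148.33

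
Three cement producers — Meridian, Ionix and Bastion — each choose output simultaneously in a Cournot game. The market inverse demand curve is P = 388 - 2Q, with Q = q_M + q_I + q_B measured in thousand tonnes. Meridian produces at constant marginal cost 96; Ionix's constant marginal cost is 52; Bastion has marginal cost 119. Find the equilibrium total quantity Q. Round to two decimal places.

112.13

Meridian's profit: π_M = (388 - 2Q)q_M - (96q_M). Setting ∂π_M/∂q_M = 0: 292 - 4q_M - 2(q_I + q_B) = 0.
Ionix's first-order condition: 336 - 4q_I - 2(q_M + q_B) = 0.
Bastion's first-order condition: 269 - 4q_B - 2(q_M + q_I) = 0.
Adding the 3 first-order conditions: 897 − 8Q = 0, so Q = 897/8.
Back-substituting: q_M = (292 − 897/4)/2 = 271/8, q_I = (336 − 897/4)/2 = 447/8, q_B = (269 − 897/4)/2 = 179/8.
Total output Q = 271/8 + 447/8 + 179/8 = 897/8.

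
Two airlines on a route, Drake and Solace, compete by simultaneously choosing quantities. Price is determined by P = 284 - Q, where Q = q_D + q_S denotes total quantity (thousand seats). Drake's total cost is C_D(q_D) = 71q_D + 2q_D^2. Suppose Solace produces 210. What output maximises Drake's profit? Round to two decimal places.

With the rival's output fixed at 210, Drake's profit is π_D = (284 - 210 - q_D)q_D - (71q_D + 2q_D²) = (74 - q_D)q_D - (71q_D + 2q_D²).
∂π_D/∂q_D = 3 - 6q_D = 0, so q_D = 1/2.

0.50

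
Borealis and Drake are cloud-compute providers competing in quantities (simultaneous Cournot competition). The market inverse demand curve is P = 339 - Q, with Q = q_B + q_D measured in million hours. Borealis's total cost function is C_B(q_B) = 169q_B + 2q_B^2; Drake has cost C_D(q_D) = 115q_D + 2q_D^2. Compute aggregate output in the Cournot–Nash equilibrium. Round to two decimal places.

56.29

Borealis's profit: π_B = (339 - Q)q_B - (169q_B + 2q_B²). Setting ∂π_B/∂q_B = 0: 170 - 6q_B - (q_D) = 0.
Drake's profit: π_D = (339 - Q)q_D - (115q_D + 2q_D²). Setting ∂π_D/∂q_D = 0: 224 - 6q_D - (q_B) = 0.
So q_B = (170 - q_D)/6 and q_D = (224 - q_B)/6.
Solving the pair: q_B = 796/35, q_D = 1174/35.
Total output Q = 796/35 + 1174/35 = 394/7.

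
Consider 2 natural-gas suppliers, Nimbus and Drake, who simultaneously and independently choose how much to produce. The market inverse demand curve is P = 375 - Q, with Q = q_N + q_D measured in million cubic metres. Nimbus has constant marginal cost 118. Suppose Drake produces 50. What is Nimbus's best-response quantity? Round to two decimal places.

103.50

With the rival's output fixed at 50, Nimbus's profit is π_N = (375 - 50 - q_N)q_N - (118q_N) = (325 - q_N)q_N - (118q_N).
∂π_N/∂q_N = 207 - 2q_N = 0, so q_N = 207/2.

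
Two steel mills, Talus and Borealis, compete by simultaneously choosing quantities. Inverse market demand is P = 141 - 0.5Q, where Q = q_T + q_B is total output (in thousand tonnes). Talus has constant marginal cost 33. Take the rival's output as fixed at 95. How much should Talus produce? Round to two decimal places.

With the rival's output fixed at 95, Talus's profit is π_T = (141 - (1/2)·95 - (1/2)q_T)q_T - (33q_T) = (187/2 - (1/2)q_T)q_T - (33q_T).
∂π_T/∂q_T = 121/2 - q_T = 0, so q_T = 121/2.

60.50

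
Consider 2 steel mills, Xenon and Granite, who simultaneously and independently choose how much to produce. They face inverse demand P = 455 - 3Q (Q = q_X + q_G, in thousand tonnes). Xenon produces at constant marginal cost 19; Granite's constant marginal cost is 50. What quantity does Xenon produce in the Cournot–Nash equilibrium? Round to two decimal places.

Xenon's profit: π_X = (455 - 3Q)q_X - (19q_X). Setting ∂π_X/∂q_X = 0: 436 - 6q_X - 3(q_G) = 0.
Granite's first-order condition: 405 - 6q_G - 3(q_X) = 0.
Best responses: q_X = (436 - 3q_G)/6, q_G = (405 - 3q_X)/6.
Solving the pair: q_X = 467/9, q_G = 374/9.

51.89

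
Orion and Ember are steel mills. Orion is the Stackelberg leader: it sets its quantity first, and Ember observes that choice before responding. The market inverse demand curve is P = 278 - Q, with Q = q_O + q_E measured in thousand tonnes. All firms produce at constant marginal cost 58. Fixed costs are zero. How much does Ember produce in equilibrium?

The follower Ember best-responds to any q_O: π_E = (278 - Q)q_E - 58q_E.
∂π_E/∂q_E = 220 - q_O - 2q_E = 0 gives the reaction function q_E = (220 - q_O)/2.
Orion substitutes q_E(q_O) into its own profit: π_O = q_O(278 - q_O - (220 - q_O)/2) - 58q_O = (168 - (1/2)q_O)q_O - 58q_O.
Leader FOC: 110 - q_O = 0, so q_O = 110.
Then q_E = (220 - 110)/2 = 55.

55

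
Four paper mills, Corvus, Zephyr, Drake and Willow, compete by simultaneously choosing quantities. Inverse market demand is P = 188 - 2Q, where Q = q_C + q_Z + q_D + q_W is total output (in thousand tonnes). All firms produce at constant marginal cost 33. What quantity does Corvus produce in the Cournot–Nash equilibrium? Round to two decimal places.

15.50

A representative firm's profit is π_i = q_i(188 - 2Q) - 33q_i.
Setting ∂π_i/∂q_i = 0 with rivals' quantities fixed: 155 - 4q_i - 2·Σ_{j≠i} q_j = 0.
By symmetry each firm produces the same amount; substituting Σ_{j≠i} q_j = 3q_i yields q_i = 155/10 = 31/2.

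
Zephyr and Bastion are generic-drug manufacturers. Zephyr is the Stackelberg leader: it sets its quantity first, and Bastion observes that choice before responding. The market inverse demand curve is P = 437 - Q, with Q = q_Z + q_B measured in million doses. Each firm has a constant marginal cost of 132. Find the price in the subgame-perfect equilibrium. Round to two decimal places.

The follower Bastion best-responds to any q_Z: π_B = (437 - Q)q_B - 132q_B.
Setting the follower's marginal profit to zero, 305 - q_Z - 2q_B = 0, i.e. q_B = (305 - q_Z)/2.
The leader anticipates this reaction. Substituting into P = 437 - Q gives P = 569/2 - (1/2)q_Z, so π_Z = (569/2 - (1/2)q_Z)q_Z - 132q_Z.
The leader's first-order condition 305/2 - q_Z = 0 yields q_Z = 305/2.
Then q_B = (305 - 305/2)/2 = 305/4.
Total output Q = 915/4, so price P = 437 - 915/4 = 833/4.

208.25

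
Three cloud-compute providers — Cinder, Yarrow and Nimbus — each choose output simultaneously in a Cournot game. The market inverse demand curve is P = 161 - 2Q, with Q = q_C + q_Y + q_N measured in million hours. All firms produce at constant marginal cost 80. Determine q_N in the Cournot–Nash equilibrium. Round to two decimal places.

10.13

A representative firm's profit is π_i = q_i(161 - 2Q) - 80q_i.
Setting ∂π_i/∂q_i = 0 with rivals' quantities fixed: 81 - 4q_i - 2·Σ_{j≠i} q_j = 0.
By symmetry each firm produces the same amount; substituting Σ_{j≠i} q_j = 2q_i yields q_i = 81/8.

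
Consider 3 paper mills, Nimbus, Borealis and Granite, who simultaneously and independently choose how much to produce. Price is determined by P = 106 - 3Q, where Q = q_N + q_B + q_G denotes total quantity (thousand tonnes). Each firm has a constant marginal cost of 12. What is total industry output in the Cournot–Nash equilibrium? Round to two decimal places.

23.50

A representative firm's profit is π_i = q_i(106 - 3Q) - 12q_i.
First-order condition (treating rivals' output as given): 94 - 6q_i - 3·Σ_{j≠i} q_j = 0.
By symmetry each firm produces the same amount; substituting Σ_{j≠i} q_j = 2q_i yields q_i = 94/12 = 47/6.
Total output Q = 47/6 + 47/6 + 47/6 = 47/2.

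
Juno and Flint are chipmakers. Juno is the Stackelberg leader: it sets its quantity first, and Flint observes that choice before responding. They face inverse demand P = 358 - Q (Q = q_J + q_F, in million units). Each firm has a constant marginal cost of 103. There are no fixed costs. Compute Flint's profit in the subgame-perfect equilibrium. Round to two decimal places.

4064.06

Solve by backward induction. Given q_J, the follower Flint maximises π_F = (358 - q_J - q_F)q_F - 103q_F.
Setting the follower's marginal profit to zero, 255 - q_J - 2q_F = 0, i.e. q_F = (255 - q_J)/2.
Juno substitutes q_F(q_J) into its own profit: π_J = q_J(358 - q_J - (255 - q_J)/2) - 103q_J = (461/2 - (1/2)q_J)q_J - 103q_J.
The leader's first-order condition 255/2 - q_J = 0 yields q_J = 255/2.
Then q_F = (255 - 255/2)/2 = 255/4.
Price P = 358 - 765/4 = 667/4.
Flint's profit: (667/4 - 103)·(255/4) = 4064.0625.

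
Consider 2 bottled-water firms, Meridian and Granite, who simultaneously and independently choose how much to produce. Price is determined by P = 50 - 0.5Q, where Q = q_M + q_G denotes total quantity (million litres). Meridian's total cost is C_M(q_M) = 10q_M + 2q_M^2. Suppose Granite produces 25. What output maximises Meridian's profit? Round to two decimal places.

With the rival's output fixed at 25, Meridian's profit is π_M = (50 - (1/2)·25 - (1/2)q_M)q_M - (10q_M + 2q_M²) = (75/2 - (1/2)q_M)q_M - (10q_M + 2q_M²).
∂π_M/∂q_M = 55/2 - 5q_M = 0, so q_M = 11/2.

5.50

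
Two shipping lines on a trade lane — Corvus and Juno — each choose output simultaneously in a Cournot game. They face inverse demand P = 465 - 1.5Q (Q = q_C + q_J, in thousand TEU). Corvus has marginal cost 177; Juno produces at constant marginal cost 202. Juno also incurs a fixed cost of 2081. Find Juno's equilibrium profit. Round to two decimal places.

Corvus's profit: π_C = (465 - 1.5Q)q_C - (177q_C). Setting ∂π_C/∂q_C = 0: 288 - 3q_C - (3/2)(q_J) = 0.
Juno's profit: π_J = (465 - 1.5Q)q_J - (202q_J). Setting ∂π_J/∂q_J = 0: 263 - 3q_J - (3/2)(q_C) = 0.
So q_C = (288 - (3/2)q_J)/3 and q_J = (263 - (3/2)q_C)/3.
Substituting one into the other gives q_C = 626/9 and q_J = 476/9.
Price P = 465 - (3/2)·(1102/9) = 844/3.
Juno's profit: (844/3 - 202)·(476/9) - 2081 = 2114.8519.

2114.85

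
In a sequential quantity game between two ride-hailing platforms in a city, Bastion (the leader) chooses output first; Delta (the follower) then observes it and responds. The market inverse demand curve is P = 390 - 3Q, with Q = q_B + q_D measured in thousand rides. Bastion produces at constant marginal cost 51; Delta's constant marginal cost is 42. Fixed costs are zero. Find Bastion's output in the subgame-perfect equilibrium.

The follower Delta best-responds to any q_B: π_D = (390 - 3Q)q_D - 42q_D.
Setting the follower's marginal profit to zero, 348 - 3q_B - 6q_D = 0, i.e. q_D = (348 - 3q_B)/6.
The leader anticipates this reaction. Substituting into P = 390 - 3Q gives P = 216 - (3/2)q_B, so π_B = (216 - (3/2)q_B)q_B - 51q_B.
Maximising: ∂π_B/∂q_B = 165 - 3q_B = 0, giving q_B = 55.
Then q_D = (348 - 3·55)/6 = 61/2.

55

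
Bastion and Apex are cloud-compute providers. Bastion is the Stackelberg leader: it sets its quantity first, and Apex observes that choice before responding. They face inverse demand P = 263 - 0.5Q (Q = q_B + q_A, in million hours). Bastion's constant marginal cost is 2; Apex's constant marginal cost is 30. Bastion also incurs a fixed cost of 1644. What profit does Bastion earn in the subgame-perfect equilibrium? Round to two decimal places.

19236.25

The follower Apex best-responds to any q_B: π_A = (263 - 0.5Q)q_A - 30q_A.
Setting the follower's marginal profit to zero, 233 - (1/2)q_B - q_A = 0, i.e. q_A = (233 - (1/2)q_B).
The leader anticipates this reaction. Substituting into P = 263 - 0.5Q gives P = 293/2 - (1/4)q_B, so π_B = (293/2 - (1/4)q_B)q_B - 2q_B.
The leader's first-order condition 289/2 - (1/2)q_B = 0 yields q_B = 289.
Then q_A = (233 - (1/2)·289) = 177/2.
Price P = 263 - (1/2)·(755/2) = 297/4.
Bastion's profit: (297/4 - 2)·289 - 1644 = 19236.2500.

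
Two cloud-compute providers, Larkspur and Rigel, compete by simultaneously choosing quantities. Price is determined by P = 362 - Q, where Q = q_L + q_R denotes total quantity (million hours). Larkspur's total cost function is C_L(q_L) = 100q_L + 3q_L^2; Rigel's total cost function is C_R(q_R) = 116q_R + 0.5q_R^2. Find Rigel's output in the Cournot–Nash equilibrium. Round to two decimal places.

74.17

Larkspur's profit: π_L = (362 - Q)q_L - (100q_L + 3q_L²). Setting ∂π_L/∂q_L = 0: 262 - 8q_L - (q_R) = 0.
Rigel's first-order condition: 246 - 3q_R - (q_L) = 0.
Rearranging gives the reaction functions q_L = (262 - q_R)/8 and q_R = (246 - q_L)/3.
Solving the pair: q_L = 540/23, q_R = 1706/23.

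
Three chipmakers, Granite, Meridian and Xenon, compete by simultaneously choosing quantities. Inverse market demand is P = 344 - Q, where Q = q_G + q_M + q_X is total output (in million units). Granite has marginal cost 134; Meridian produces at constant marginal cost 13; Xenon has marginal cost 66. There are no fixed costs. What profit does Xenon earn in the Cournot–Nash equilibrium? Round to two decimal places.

5365.56

Granite's profit: π_G = (344 - Q)q_G - (134q_G). Setting ∂π_G/∂q_G = 0: 210 - 2q_G - (q_M + q_X) = 0.
Meridian's first-order condition: 331 - 2q_M - (q_G + q_X) = 0.
Xenon's first-order condition: 278 - 2q_X - (q_G + q_M) = 0.
Summing all 3 equations gives 819 − 4Q = 0, hence Q = 819/4.
Back-substituting: q_G = (210 − 819/4) = 21/4, q_M = (331 − 819/4) = 505/4, q_X = (278 − 819/4) = 293/4.
Price P = 344 - 819/4 = 557/4.
Xenon's profit: (557/4 - 66)·(293/4) = 5365.5625.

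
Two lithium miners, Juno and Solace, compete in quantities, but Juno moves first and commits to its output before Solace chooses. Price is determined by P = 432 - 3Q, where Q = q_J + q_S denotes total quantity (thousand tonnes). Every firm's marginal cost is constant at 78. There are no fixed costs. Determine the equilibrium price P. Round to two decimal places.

166.50

Solve by backward induction. Given q_J, the follower Solace maximises π_S = (432 - 3q_J - 3q_S)q_S - 78q_S.
Follower FOC: 354 - 3q_J - 6q_S = 0, so q_S(q_J) = (354 - 3q_J)/6.
Juno substitutes q_S(q_J) into its own profit: π_J = q_J(432 - 3q_J - (354 - 3q_J)/2) - 78q_J = (255 - (3/2)q_J)q_J - 78q_J.
Maximising: ∂π_J/∂q_J = 177 - 3q_J = 0, giving q_J = 59.
Then q_S = (354 - 3·59)/6 = 59/2.
Total output Q = 177/2, so price P = 432 - 3·(177/2) = 333/2.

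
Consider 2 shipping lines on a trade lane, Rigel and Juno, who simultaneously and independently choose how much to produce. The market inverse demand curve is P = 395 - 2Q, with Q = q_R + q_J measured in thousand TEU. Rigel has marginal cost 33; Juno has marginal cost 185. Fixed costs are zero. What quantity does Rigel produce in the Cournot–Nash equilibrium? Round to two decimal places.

Rigel's profit: π_R = (395 - 2Q)q_R - (33q_R). Setting ∂π_R/∂q_R = 0: 362 - 4q_R - 2(q_J) = 0.
Juno's first-order condition: 210 - 4q_J - 2(q_R) = 0.
So q_R = (362 - 2q_J)/4 and q_J = (210 - 2q_R)/4.
Solving the pair: q_R = 257/3, q_J = 29/3.

85.67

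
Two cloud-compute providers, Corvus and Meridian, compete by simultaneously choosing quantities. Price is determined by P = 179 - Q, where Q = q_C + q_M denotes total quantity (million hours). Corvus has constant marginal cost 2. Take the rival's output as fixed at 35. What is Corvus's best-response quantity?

71

With the rival's output fixed at 35, Corvus's profit is π_C = (179 - 35 - q_C)q_C - (2q_C) = (144 - q_C)q_C - (2q_C).
∂π_C/∂q_C = 142 - 2q_C = 0, so q_C = 71.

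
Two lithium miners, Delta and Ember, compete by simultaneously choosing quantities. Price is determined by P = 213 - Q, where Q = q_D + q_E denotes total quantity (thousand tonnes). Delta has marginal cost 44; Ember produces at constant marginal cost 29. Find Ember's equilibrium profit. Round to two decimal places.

Delta's profit: π_D = (213 - Q)q_D - (44q_D). Setting ∂π_D/∂q_D = 0: 169 - 2q_D - (q_E) = 0.
Ember's profit: π_E = (213 - Q)q_E - (29q_E). Setting ∂π_E/∂q_E = 0: 184 - 2q_E - (q_D) = 0.
So q_D = (169 - q_E)/2 and q_E = (184 - q_D)/2.
Substituting one into the other gives q_D = 154/3 and q_E = 199/3.
Price P = 213 - 353/3 = 286/3.
Ember's profit: (286/3 - 29)·(199/3) = 4400.1111.

4400.11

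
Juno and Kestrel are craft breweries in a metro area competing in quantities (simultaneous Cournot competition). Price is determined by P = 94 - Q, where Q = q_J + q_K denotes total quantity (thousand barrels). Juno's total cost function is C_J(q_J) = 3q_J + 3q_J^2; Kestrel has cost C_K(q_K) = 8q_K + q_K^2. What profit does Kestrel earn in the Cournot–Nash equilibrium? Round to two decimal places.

Juno's profit: π_J = (94 - Q)q_J - (3q_J + 3q_J²). Setting ∂π_J/∂q_J = 0: 91 - 8q_J - (q_K) = 0.
Kestrel's profit: π_K = (94 - Q)q_K - (8q_K + q_K²). Setting ∂π_K/∂q_K = 0: 86 - 4q_K - (q_J) = 0.
So q_J = (91 - q_K)/8 and q_K = (86 - q_J)/4.
Substituting one into the other gives q_J = 278/31 and q_K = 597/31.
Price P = 94 - 875/31 = 65.7742.
Kestrel's profit: 65.7742·(597/31) - 8·(597/31) - (597/31)² = 741.7461.

741.75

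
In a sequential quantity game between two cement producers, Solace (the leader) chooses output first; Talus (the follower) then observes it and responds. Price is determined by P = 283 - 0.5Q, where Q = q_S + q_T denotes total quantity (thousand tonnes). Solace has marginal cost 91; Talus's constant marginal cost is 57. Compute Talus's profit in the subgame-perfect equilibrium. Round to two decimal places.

10804.50

The follower Talus best-responds to any q_S: π_T = (283 - 0.5Q)q_T - 57q_T.
Setting the follower's marginal profit to zero, 226 - (1/2)q_S - q_T = 0, i.e. q_T = (226 - (1/2)q_S).
The leader anticipates this reaction. Substituting into P = 283 - 0.5Q gives P = 170 - (1/4)q_S, so π_S = (170 - (1/4)q_S)q_S - 91q_S.
Leader FOC: 79 - (1/2)q_S = 0, so q_S = 158.
Then q_T = (226 - (1/2)·158) = 147.
Price P = 283 - (1/2)·305 = 261/2.
Talus's profit: (261/2 - 57)·147 = 10804.5000.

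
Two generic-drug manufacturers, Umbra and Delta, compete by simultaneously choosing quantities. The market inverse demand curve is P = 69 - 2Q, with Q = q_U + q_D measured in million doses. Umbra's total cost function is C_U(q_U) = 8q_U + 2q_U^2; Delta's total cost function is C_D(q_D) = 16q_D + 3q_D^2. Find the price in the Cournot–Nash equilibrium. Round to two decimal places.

47.79

Umbra's profit: π_U = (69 - 2Q)q_U - (8q_U + 2q_U²). Setting ∂π_U/∂q_U = 0: 61 - 8q_U - 2(q_D) = 0.
Delta's first-order condition: 53 - 10q_D - 2(q_U) = 0.
Rearranging gives the reaction functions q_U = (61 - 2q_D)/8 and q_D = (53 - 2q_U)/10.
Solving the pair: q_U = 126/19, q_D = 151/38.
Total output Q = 403/38, so price P = 69 - 2·(403/38) = 908/19.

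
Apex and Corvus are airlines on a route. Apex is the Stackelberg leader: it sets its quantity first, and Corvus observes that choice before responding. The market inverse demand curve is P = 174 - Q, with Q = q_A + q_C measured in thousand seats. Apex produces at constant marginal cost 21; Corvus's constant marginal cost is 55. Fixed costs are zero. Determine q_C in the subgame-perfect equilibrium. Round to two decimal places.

The follower Corvus best-responds to any q_A: π_C = (174 - Q)q_C - 55q_C.
∂π_C/∂q_C = 119 - q_A - 2q_C = 0 gives the reaction function q_C = (119 - q_A)/2.
The leader anticipates this reaction. Substituting into P = 174 - Q gives P = 229/2 - (1/2)q_A, so π_A = (229/2 - (1/2)q_A)q_A - 21q_A.
Maximising: ∂π_A/∂q_A = 187/2 - q_A = 0, giving q_A = 187/2.
Then q_C = (119 - 187/2)/2 = 51/4.

12.75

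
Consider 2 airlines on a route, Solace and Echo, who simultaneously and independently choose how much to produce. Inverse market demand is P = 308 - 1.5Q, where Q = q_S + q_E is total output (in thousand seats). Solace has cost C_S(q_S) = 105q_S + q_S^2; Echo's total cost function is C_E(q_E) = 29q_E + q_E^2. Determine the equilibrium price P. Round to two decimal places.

196.77

Solace's profit: π_S = (308 - 1.5Q)q_S - (105q_S + q_S²). Setting ∂π_S/∂q_S = 0: 203 - 5q_S - (3/2)(q_E) = 0.
Echo's first-order condition: 279 - 5q_E - (3/2)(q_S) = 0.
Best responses: q_S = (203 - (3/2)q_E)/5, q_E = (279 - (3/2)q_S)/5.
Solving the pair: q_S = 26.2198, q_E = 47.9341.
Total output Q = 964/13, so price P = 308 - (3/2)·(964/13) = 196.7692.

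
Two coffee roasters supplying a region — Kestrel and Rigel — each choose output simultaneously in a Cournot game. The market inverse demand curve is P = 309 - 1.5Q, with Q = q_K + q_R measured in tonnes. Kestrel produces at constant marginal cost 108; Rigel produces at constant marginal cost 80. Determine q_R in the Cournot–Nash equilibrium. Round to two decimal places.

Kestrel's profit: π_K = (309 - 1.5Q)q_K - (108q_K). Setting ∂π_K/∂q_K = 0: 201 - 3q_K - (3/2)(q_R) = 0.
Rigel's first-order condition: 229 - 3q_R - (3/2)(q_K) = 0.
Rearranging gives the reaction functions q_K = (201 - (3/2)q_R)/3 and q_R = (229 - (3/2)q_K)/3.
Solving the pair: q_K = 346/9, q_R = 514/9.

57.11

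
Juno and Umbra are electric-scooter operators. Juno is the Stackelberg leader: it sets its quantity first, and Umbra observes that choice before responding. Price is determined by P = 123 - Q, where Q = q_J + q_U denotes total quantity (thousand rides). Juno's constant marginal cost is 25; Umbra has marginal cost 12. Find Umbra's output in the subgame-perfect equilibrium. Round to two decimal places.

34.25

Solve by backward induction. Given q_J, the follower Umbra maximises π_U = (123 - q_J - q_U)q_U - 12q_U.
Setting the follower's marginal profit to zero, 111 - q_J - 2q_U = 0, i.e. q_U = (111 - q_J)/2.
Juno substitutes q_U(q_J) into its own profit: π_J = q_J(123 - q_J - (111 - q_J)/2) - 25q_J = (135/2 - (1/2)q_J)q_J - 25q_J.
The leader's first-order condition 85/2 - q_J = 0 yields q_J = 85/2.
Then q_U = (111 - 85/2)/2 = 137/4.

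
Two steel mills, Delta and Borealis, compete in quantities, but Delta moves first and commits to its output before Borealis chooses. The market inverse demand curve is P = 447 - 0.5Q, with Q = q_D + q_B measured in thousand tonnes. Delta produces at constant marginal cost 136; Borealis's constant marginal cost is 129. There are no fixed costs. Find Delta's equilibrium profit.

23104

Solve by backward induction. Given q_D, the follower Borealis maximises π_B = (447 - (1/2)q_D - (1/2)q_B)q_B - 129q_B.
Setting the follower's marginal profit to zero, 318 - (1/2)q_D - q_B = 0, i.e. q_B = (318 - (1/2)q_D).
Delta substitutes q_B(q_D) into its own profit: π_D = q_D(447 - (1/2)q_D - (318 - (1/2)q_D)/2) - 136q_D = (288 - (1/4)q_D)q_D - 136q_D.
Maximising: ∂π_D/∂q_D = 152 - (1/2)q_D = 0, giving q_D = 304.
Then q_B = (318 - (1/2)·304) = 166.
Price P = 447 - (1/2)·470 = 212.
Delta's profit: (212 - 136)·304 = 23104.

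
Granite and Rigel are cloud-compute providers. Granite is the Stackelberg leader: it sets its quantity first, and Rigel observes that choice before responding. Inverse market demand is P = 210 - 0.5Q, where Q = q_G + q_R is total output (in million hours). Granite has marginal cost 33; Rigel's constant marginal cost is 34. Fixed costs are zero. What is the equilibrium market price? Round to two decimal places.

77.50

Solve by backward induction. Given q_G, the follower Rigel maximises π_R = (210 - (1/2)q_G - (1/2)q_R)q_R - 34q_R.
Follower FOC: 176 - (1/2)q_G - q_R = 0, so q_R(q_G) = (176 - (1/2)q_G).
The leader anticipates this reaction. Substituting into P = 210 - 0.5Q gives P = 122 - (1/4)q_G, so π_G = (122 - (1/4)q_G)q_G - 33q_G.
Maximising: ∂π_G/∂q_G = 89 - (1/2)q_G = 0, giving q_G = 178.
Then q_R = (176 - (1/2)·178) = 87.
Total output Q = 265, so price P = 210 - (1/2)·265 = 155/2.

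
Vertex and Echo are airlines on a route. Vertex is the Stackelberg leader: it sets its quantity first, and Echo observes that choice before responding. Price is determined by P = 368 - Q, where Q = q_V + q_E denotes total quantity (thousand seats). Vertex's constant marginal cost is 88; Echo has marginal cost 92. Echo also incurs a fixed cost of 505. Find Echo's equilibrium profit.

Solve by backward induction. Given q_V, the follower Echo maximises π_E = (368 - q_V - q_E)q_E - 92q_E.
Follower FOC: 276 - q_V - 2q_E = 0, so q_E(q_V) = (276 - q_V)/2.
Vertex substitutes q_E(q_V) into its own profit: π_V = q_V(368 - q_V - (276 - q_V)/2) - 88q_V = (230 - (1/2)q_V)q_V - 88q_V.
Maximising: ∂π_V/∂q_V = 142 - q_V = 0, giving q_V = 142.
Then q_E = (276 - 142)/2 = 67.
Price P = 368 - 209 = 159.
Echo's profit: (159 - 92)·67 - 505 = 3984.

3984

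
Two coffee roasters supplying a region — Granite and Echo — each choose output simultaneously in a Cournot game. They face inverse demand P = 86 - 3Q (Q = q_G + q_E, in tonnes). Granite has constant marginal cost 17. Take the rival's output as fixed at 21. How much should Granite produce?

With the rival's output fixed at 21, Granite's profit is π_G = (86 - 3·21 - 3q_G)q_G - (17q_G) = (23 - 3q_G)q_G - (17q_G).
∂π_G/∂q_G = 6 - 6q_G = 0, so q_G = 1.

1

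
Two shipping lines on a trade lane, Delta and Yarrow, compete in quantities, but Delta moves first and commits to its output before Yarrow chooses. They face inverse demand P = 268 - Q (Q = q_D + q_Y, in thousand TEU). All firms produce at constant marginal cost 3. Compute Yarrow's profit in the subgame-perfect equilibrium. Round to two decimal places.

4389.06

The follower Yarrow best-responds to any q_D: π_Y = (268 - Q)q_Y - 3q_Y.
∂π_Y/∂q_Y = 265 - q_D - 2q_Y = 0 gives the reaction function q_Y = (265 - q_D)/2.
The leader anticipates this reaction. Substituting into P = 268 - Q gives P = 271/2 - (1/2)q_D, so π_D = (271/2 - (1/2)q_D)q_D - 3q_D.
Leader FOC: 265/2 - q_D = 0, so q_D = 265/2.
Then q_Y = (265 - 265/2)/2 = 265/4.
Price P = 268 - 795/4 = 277/4.
Yarrow's profit: (277/4 - 3)·(265/4) = 4389.0625.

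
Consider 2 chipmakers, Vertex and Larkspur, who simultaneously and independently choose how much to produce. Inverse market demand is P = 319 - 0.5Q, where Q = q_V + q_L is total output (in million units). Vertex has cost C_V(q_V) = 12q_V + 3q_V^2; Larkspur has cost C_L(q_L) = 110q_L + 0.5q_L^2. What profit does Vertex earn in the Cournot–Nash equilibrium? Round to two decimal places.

Vertex's profit: π_V = (319 - 0.5Q)q_V - (12q_V + 3q_V²). Setting ∂π_V/∂q_V = 0: 307 - 7q_V - (1/2)(q_L) = 0.
Larkspur's profit: π_L = (319 - 0.5Q)q_L - (110q_L + (1/2)q_L²). Setting ∂π_L/∂q_L = 0: 209 - 2q_L - (1/2)(q_V) = 0.
So q_V = (307 - (1/2)q_L)/7 and q_L = (209 - (1/2)q_V)/2.
Solving the pair: q_V = 37.0545, q_L = 95.2364.
Price P = 319 - (1/2)·132.2909 = 252.8545.
Vertex's profit: 252.8545·37.0545 - 12·37.0545 - 3·37.0545² = 4805.6377.

4805.64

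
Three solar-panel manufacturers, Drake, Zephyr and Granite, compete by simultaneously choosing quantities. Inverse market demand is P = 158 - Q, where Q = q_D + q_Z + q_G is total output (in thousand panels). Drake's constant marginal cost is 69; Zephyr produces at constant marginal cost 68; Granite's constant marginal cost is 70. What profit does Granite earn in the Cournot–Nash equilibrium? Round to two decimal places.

Drake's profit: π_D = (158 - Q)q_D - (69q_D). Setting ∂π_D/∂q_D = 0: 89 - 2q_D - (q_Z + q_G) = 0.
Zephyr's profit: π_Z = (158 - Q)q_Z - (68q_Z). Setting ∂π_Z/∂q_Z = 0: 90 - 2q_Z - (q_D + q_G) = 0.
Granite's first-order condition: 88 - 2q_G - (q_D + q_Z) = 0.
Summing all 3 equations gives 267 − 4Q = 0, hence Q = 267/4.
Back-substituting: q_D = (89 − 267/4) = 89/4, q_Z = (90 − 267/4) = 93/4, q_G = (88 − 267/4) = 85/4.
Price P = 158 - 267/4 = 365/4.
Granite's profit: (365/4 - 70)·(85/4) = 451.5625.

451.56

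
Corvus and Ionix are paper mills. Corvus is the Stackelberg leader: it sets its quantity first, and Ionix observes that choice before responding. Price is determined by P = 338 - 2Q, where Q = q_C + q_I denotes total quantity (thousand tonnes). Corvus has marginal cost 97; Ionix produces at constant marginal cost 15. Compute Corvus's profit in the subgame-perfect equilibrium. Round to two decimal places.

Solve by backward induction. Given q_C, the follower Ionix maximises π_I = (338 - 2q_C - 2q_I)q_I - 15q_I.
∂π_I/∂q_I = 323 - 2q_C - 4q_I = 0 gives the reaction function q_I = (323 - 2q_C)/4.
The leader anticipates this reaction. Substituting into P = 338 - 2Q gives P = 353/2 - q_C, so π_C = (353/2 - q_C)q_C - 97q_C.
Leader FOC: 159/2 - 2q_C = 0, so q_C = 159/4.
Then q_I = (323 - 2·(159/4))/4 = 487/8.
Price P = 338 - 2·(805/8) = 547/4.
Corvus's profit: (547/4 - 97)·(159/4) = 1580.0625.

1580.06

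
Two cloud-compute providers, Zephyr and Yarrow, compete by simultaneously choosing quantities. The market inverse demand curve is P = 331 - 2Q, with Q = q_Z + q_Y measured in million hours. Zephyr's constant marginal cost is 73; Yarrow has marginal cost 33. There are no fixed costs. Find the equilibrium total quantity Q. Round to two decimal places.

92.67

Zephyr's profit: π_Z = (331 - 2Q)q_Z - (73q_Z). Setting ∂π_Z/∂q_Z = 0: 258 - 4q_Z - 2(q_Y) = 0.
Yarrow's first-order condition: 298 - 4q_Y - 2(q_Z) = 0.
So q_Z = (258 - 2q_Y)/4 and q_Y = (298 - 2q_Z)/4.
Solving the pair: q_Z = 109/3, q_Y = 169/3.
Total output Q = 109/3 + 169/3 = 278/3.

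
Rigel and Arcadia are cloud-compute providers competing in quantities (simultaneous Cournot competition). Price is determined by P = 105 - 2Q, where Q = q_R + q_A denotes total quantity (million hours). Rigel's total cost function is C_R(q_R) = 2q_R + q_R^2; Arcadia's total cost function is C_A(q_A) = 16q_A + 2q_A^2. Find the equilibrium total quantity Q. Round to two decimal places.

Rigel's profit: π_R = (105 - 2Q)q_R - (2q_R + q_R²). Setting ∂π_R/∂q_R = 0: 103 - 6q_R - 2(q_A) = 0.
Arcadia's first-order condition: 89 - 8q_A - 2(q_R) = 0.
Rearranging gives the reaction functions q_R = (103 - 2q_A)/6 and q_A = (89 - 2q_R)/8.
Solving the pair: q_R = 323/22, q_A = 82/11.
Total output Q = 323/22 + 82/11 = 487/22.

22.14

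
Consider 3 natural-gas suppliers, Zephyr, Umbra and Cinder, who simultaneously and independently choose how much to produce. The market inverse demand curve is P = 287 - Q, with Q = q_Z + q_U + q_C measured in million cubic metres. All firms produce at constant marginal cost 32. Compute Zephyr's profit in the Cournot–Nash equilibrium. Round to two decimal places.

Each firm earns π_i = (287 - Q)q_i - 32q_i.
Setting ∂π_i/∂q_i = 0 with rivals' quantities fixed: 255 - 2q_i - Σ_{j≠i} q_j = 0.
By symmetry each firm produces the same amount; substituting Σ_{j≠i} q_j = 2q_i yields q_i = 255/4.
Price P = 287 - 765/4 = 383/4.
Zephyr's profit: (383/4 - 32)·(255/4) = 4064.0625.

4064.06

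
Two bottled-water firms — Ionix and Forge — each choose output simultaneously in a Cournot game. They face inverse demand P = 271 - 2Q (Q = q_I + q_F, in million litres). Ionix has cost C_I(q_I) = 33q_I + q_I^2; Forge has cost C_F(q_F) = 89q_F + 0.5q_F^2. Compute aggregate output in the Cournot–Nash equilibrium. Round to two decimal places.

55.46

Ionix's profit: π_I = (271 - 2Q)q_I - (33q_I + q_I²). Setting ∂π_I/∂q_I = 0: 238 - 6q_I - 2(q_F) = 0.
Forge's first-order condition: 182 - 5q_F - 2(q_I) = 0.
Best responses: q_I = (238 - 2q_F)/6, q_F = (182 - 2q_I)/5.
Solving the pair: q_I = 413/13, q_F = 308/13.
Total output Q = 413/13 + 308/13 = 721/13.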